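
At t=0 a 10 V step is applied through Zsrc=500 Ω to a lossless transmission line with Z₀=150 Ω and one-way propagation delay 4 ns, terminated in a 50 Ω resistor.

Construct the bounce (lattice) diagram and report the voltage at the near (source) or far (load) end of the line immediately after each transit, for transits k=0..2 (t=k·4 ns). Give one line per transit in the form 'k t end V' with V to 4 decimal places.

Γ_L=-0.500000, Γ_S=0.538462; launch V₁=10·150/650=2.307692
k=0 src: V=2.3077
k=1 load: inc=2.307692, refl=2.307692·-0.500000=-1.1538; V=0.000000+2.307692+-1.153846=1.1538
k=2 src: inc=-1.153846, refl=-1.153846·0.538462=-0.6213; V=2.307692+-1.153846+-0.621302=0.5325

0 0 source 2.3077
1 4 load 1.1538
2 8 source 0.5325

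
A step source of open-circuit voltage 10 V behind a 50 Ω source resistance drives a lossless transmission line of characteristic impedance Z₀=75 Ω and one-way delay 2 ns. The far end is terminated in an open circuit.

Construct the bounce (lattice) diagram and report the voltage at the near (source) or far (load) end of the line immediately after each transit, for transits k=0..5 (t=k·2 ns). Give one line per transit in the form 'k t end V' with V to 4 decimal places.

Γ_L=1.000000, Γ_S=-0.200000; launch V₁=10·75/125=6.000000
k=0 src: V=6.0000
k=1 load: inc=6.000000, refl=6.000000·1.000000=6.0000; V=0.000000+6.000000+6.000000=12.0000
k=2 src: inc=6.000000, refl=6.000000·-0.200000=-1.2000; V=6.000000+6.000000+-1.200000=10.8000
k=3 load: inc=-1.200000, refl=-1.200000·1.000000=-1.2000; V=12.000000+-1.200000+-1.200000=9.6000
k=4 src: inc=-1.200000, refl=-1.200000·-0.200000=0.2400; V=10.800000+-1.200000+0.240000=9.8400
k=5 load: inc=0.240000, refl=0.240000·1.000000=0.2400; V=9.600000+0.240000+0.240000=10.0800

0 0 source 6.0000
1 2 load 12.0000
2 4 source 10.8000
3 6 load 9.6000
4 8 source 9.8400
5 10 load 10.0800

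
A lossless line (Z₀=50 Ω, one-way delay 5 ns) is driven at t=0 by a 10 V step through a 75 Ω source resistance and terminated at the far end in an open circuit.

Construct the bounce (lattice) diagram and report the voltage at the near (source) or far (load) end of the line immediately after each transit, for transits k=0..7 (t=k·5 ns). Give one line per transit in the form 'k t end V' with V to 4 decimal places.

0 0 source 4.0000
1 5 load 8.0000
2 10 source 8.8000
3 15 load 9.6000
4 20 source 9.7600
5 25 load 9.9200
6 30 source 9.9520
7 35 load 9.9840

Γ_L=1.000000, Γ_S=0.200000; launch V₁=10·50/125=4.000000
k=0 src: V=4.0000
k=1 load: inc=4.000000, refl=4.000000·1.000000=4.0000; V=0.000000+4.000000+4.000000=8.0000
k=2 src: inc=4.000000, refl=4.000000·0.200000=0.8000; V=4.000000+4.000000+0.800000=8.8000
k=3 load: inc=0.800000, refl=0.800000·1.000000=0.8000; V=8.000000+0.800000+0.800000=9.6000
k=4 src: inc=0.800000, refl=0.800000·0.200000=0.1600; V=8.800000+0.800000+0.160000=9.7600
k=5 load: inc=0.160000, refl=0.160000·1.000000=0.1600; V=9.600000+0.160000+0.160000=9.9200
k=6 src: inc=0.160000, refl=0.160000·0.200000=0.0320; V=9.760000+0.160000+0.032000=9.9520
k=7 load: inc=0.032000, refl=0.032000·1.000000=0.0320; V=9.920000+0.032000+0.032000=9.9840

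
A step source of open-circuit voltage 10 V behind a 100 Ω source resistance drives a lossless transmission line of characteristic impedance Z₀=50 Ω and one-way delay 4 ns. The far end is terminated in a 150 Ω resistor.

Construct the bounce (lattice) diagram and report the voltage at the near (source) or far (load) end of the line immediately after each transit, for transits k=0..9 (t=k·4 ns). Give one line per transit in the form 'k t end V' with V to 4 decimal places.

Γ_L=0.500000, Γ_S=0.333333; launch V₁=10·50/150=3.333333
k=0 src: V=3.3333
k=1 load: inc=3.333333, refl=3.333333·0.500000=1.6667; V=0.000000+3.333333+1.666667=5.0000
k=2 src: inc=1.666667, refl=1.666667·0.333333=0.5556; V=3.333333+1.666667+0.555556=5.5556
k=3 load: inc=0.555556, refl=0.555556·0.500000=0.2778; V=5.000000+0.555556+0.277778=5.8333
k=4 src: inc=0.277778, refl=0.277778·0.333333=0.0926; V=5.555556+0.277778+0.092593=5.9259
k=5 load: inc=0.092593, refl=0.092593·0.500000=0.0463; V=5.833333+0.092593+0.046296=5.9722
k=6 src: inc=0.046296, refl=0.046296·0.333333=0.0154; V=5.925926+0.046296+0.015432=5.9877
k=7 load: inc=0.015432, refl=0.015432·0.500000=0.0077; V=5.972222+0.015432+0.007716=5.9954
k=8 src: inc=0.007716, refl=0.007716·0.333333=0.0026; V=5.987654+0.007716+0.002572=5.9979
k=9 load: inc=0.002572, refl=0.002572·0.500000=0.0013; V=5.995370+0.002572+0.001286=5.9992

0 0 source 3.3333
1 4 load 5.0000
2 8 source 5.5556
3 12 load 5.8333
4 16 source 5.9259
5 20 load 5.9722
6 24 source 5.9877
7 28 load 5.9954
8 32 source 5.9979
9 36 load 5.9992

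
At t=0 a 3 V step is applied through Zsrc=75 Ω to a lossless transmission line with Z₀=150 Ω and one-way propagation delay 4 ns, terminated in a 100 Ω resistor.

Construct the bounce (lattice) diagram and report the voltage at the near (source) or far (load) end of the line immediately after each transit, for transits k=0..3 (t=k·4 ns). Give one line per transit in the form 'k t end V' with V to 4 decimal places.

0 0 source 2.0000
1 4 load 1.6000
2 8 source 1.7333
3 12 load 1.7067

Γ_L=-0.200000, Γ_S=-0.333333; launch V₁=3·150/225=2.000000
k=0 src: V=2.0000
k=1 load: inc=2.000000, refl=2.000000·-0.200000=-0.4000; V=0.000000+2.000000+-0.400000=1.6000
k=2 src: inc=-0.400000, refl=-0.400000·-0.333333=0.1333; V=2.000000+-0.400000+0.133333=1.7333
k=3 load: inc=0.133333, refl=0.133333·-0.200000=-0.0267; V=1.600000+0.133333+-0.026667=1.7067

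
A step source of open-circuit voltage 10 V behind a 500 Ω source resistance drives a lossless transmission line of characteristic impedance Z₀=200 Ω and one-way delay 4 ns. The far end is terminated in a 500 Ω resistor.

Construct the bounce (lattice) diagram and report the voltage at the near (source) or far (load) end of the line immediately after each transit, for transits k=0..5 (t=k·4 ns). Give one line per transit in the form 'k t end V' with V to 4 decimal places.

0 0 source 2.8571
1 4 load 4.0816
2 8 source 4.6064
3 12 load 4.8313
4 16 source 4.9277
5 20 load 4.9690

Γ_L=0.428571, Γ_S=0.428571; launch V₁=10·200/700=2.857143
k=0 src: V=2.8571
k=1 load: inc=2.857143, refl=2.857143·0.428571=1.2245; V=0.000000+2.857143+1.224490=4.0816
k=2 src: inc=1.224490, refl=1.224490·0.428571=0.5248; V=2.857143+1.224490+0.524781=4.6064
k=3 load: inc=0.524781, refl=0.524781·0.428571=0.2249; V=4.081633+0.524781+0.224906=4.8313
k=4 src: inc=0.224906, refl=0.224906·0.428571=0.0964; V=4.606414+0.224906+0.096388=4.9277
k=5 load: inc=0.096388, refl=0.096388·0.428571=0.0413; V=4.831320+0.096388+0.041309=4.9690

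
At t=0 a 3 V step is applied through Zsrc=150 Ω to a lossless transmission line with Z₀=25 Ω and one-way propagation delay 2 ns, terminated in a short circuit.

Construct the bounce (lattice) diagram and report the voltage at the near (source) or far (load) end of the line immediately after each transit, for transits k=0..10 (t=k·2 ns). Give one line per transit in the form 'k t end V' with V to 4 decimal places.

Γ_L=-1.000000, Γ_S=0.714286; launch V₁=3·25/175=0.428571
k=0 src: V=0.4286
k=1 load: inc=0.428571, refl=0.428571·-1.000000=-0.4286; V=0.000000+0.428571+-0.428571=0.0000
k=2 src: inc=-0.428571, refl=-0.428571·0.714286=-0.3061; V=0.428571+-0.428571+-0.306122=-0.3061
k=3 load: inc=-0.306122, refl=-0.306122·-1.000000=0.3061; V=0.000000+-0.306122+0.306122=0.0000
k=4 src: inc=0.306122, refl=0.306122·0.714286=0.2187; V=-0.306122+0.306122+0.218659=0.2187
k=5 load: inc=0.218659, refl=0.218659·-1.000000=-0.2187; V=0.000000+0.218659+-0.218659=0.0000
k=6 src: inc=-0.218659, refl=-0.218659·0.714286=-0.1562; V=0.218659+-0.218659+-0.156185=-0.1562
k=7 load: inc=-0.156185, refl=-0.156185·-1.000000=0.1562; V=0.000000+-0.156185+0.156185=0.0000
k=8 src: inc=0.156185, refl=0.156185·0.714286=0.1116; V=-0.156185+0.156185+0.111561=0.1116
k=9 load: inc=0.111561, refl=0.111561·-1.000000=-0.1116; V=0.000000+0.111561+-0.111561=0.0000
k=10 src: inc=-0.111561, refl=-0.111561·0.714286=-0.0797; V=0.111561+-0.111561+-0.079686=-0.0797

0 0 source 0.4286
1 2 load 0.0000
2 4 source -0.3061
3 6 load 0.0000
4 8 source 0.2187
5 10 load 0.0000
6 12 source -0.1562
7 14 load 0.0000
8 16 source 0.1116
9 18 load 0.0000
10 20 source -0.0797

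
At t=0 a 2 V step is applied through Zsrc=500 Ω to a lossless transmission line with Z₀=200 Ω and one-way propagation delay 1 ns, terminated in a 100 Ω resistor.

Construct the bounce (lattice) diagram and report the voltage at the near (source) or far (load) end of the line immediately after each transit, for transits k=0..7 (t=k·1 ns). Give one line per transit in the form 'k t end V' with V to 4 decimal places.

0 0 source 0.5714
1 1 load 0.3810
2 2 source 0.2993
3 3 load 0.3265
4 4 source 0.3382
5 5 load 0.3343
6 6 source 0.3326
7 7 load 0.3332

Γ_L=-0.333333, Γ_S=0.428571; launch V₁=2·200/700=0.571429
k=0 src: V=0.5714
k=1 load: inc=0.571429, refl=0.571429·-0.333333=-0.1905; V=0.000000+0.571429+-0.190476=0.3810
k=2 src: inc=-0.190476, refl=-0.190476·0.428571=-0.0816; V=0.571429+-0.190476+-0.081633=0.2993
k=3 load: inc=-0.081633, refl=-0.081633·-0.333333=0.0272; V=0.380952+-0.081633+0.027211=0.3265
k=4 src: inc=0.027211, refl=0.027211·0.428571=0.0117; V=0.299320+0.027211+0.011662=0.3382
k=5 load: inc=0.011662, refl=0.011662·-0.333333=-0.0039; V=0.326531+0.011662+-0.003887=0.3343
k=6 src: inc=-0.003887, refl=-0.003887·0.428571=-0.0017; V=0.338192+-0.003887+-0.001666=0.3326
k=7 load: inc=-0.001666, refl=-0.001666·-0.333333=0.0006; V=0.334305+-0.001666+0.000555=0.3332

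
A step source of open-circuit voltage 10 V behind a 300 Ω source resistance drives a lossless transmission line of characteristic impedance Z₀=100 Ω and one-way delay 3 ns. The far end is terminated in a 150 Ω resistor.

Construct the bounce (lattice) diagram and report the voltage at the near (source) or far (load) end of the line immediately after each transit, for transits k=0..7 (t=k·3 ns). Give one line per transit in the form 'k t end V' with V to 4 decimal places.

Γ_L=0.200000, Γ_S=0.500000; launch V₁=10·100/400=2.500000
k=0 src: V=2.5000
k=1 load: inc=2.500000, refl=2.500000·0.200000=0.5000; V=0.000000+2.500000+0.500000=3.0000
k=2 src: inc=0.500000, refl=0.500000·0.500000=0.2500; V=2.500000+0.500000+0.250000=3.2500
k=3 load: inc=0.250000, refl=0.250000·0.200000=0.0500; V=3.000000+0.250000+0.050000=3.3000
k=4 src: inc=0.050000, refl=0.050000·0.500000=0.0250; V=3.250000+0.050000+0.025000=3.3250
k=5 load: inc=0.025000, refl=0.025000·0.200000=0.0050; V=3.300000+0.025000+0.005000=3.3300
k=6 src: inc=0.005000, refl=0.005000·0.500000=0.0025; V=3.325000+0.005000+0.002500=3.3325
k=7 load: inc=0.002500, refl=0.002500·0.200000=0.0005; V=3.330000+0.002500+0.000500=3.3330

0 0 source 2.5000
1 3 load 3.0000
2 6 source 3.2500
3 9 load 3.3000
4 12 source 3.3250
5 15 load 3.3300
6 18 source 3.3325
7 21 load 3.3330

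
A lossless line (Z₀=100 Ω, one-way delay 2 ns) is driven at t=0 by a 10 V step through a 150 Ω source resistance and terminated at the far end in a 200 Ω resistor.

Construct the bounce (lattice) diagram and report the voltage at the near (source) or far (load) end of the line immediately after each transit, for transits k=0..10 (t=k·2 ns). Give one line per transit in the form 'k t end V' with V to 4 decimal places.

Γ_L=0.333333, Γ_S=0.200000; launch V₁=10·100/250=4.000000
k=0 src: V=4.0000
k=1 load: inc=4.000000, refl=4.000000·0.333333=1.3333; V=0.000000+4.000000+1.333333=5.3333
k=2 src: inc=1.333333, refl=1.333333·0.200000=0.2667; V=4.000000+1.333333+0.266667=5.6000
k=3 load: inc=0.266667, refl=0.266667·0.333333=0.0889; V=5.333333+0.266667+0.088889=5.6889
k=4 src: inc=0.088889, refl=0.088889·0.200000=0.0178; V=5.600000+0.088889+0.017778=5.7067
k=5 load: inc=0.017778, refl=0.017778·0.333333=0.0059; V=5.688889+0.017778+0.005926=5.7126
k=6 src: inc=0.005926, refl=0.005926·0.200000=0.0012; V=5.706667+0.005926+0.001185=5.7138
k=7 load: inc=0.001185, refl=0.001185·0.333333=0.0004; V=5.712593+0.001185+0.000395=5.7142
k=8 src: inc=0.000395, refl=0.000395·0.200000=0.0001; V=5.713778+0.000395+0.000079=5.7143
k=9 load: inc=0.000079, refl=0.000079·0.333333=0.0000; V=5.714173+0.000079+0.000026=5.7143
k=10 src: inc=0.000026, refl=0.000026·0.200000=0.0000; V=5.714252+0.000026+0.000005=5.7143

0 0 source 4.0000
1 2 load 5.3333
2 4 source 5.6000
3 6 load 5.6889
4 8 source 5.7067
5 10 load 5.7126
6 12 source 5.7138
7 14 load 5.7142
8 16 source 5.7143
9 18 load 5.7143
10 20 source 5.7143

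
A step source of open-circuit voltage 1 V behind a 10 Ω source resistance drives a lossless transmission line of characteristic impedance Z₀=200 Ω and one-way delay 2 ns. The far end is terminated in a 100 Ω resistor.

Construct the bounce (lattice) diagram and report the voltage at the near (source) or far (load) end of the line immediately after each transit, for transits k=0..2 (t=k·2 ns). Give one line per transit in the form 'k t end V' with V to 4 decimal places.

Γ_L=-0.333333, Γ_S=-0.904762; launch V₁=1·200/210=0.952381
k=0 src: V=0.9524
k=1 load: inc=0.952381, refl=0.952381·-0.333333=-0.3175; V=0.000000+0.952381+-0.317460=0.6349
k=2 src: inc=-0.317460, refl=-0.317460·-0.904762=0.2872; V=0.952381+-0.317460+0.287226=0.9221

0 0 source 0.9524
1 2 load 0.6349
2 4 source 0.9221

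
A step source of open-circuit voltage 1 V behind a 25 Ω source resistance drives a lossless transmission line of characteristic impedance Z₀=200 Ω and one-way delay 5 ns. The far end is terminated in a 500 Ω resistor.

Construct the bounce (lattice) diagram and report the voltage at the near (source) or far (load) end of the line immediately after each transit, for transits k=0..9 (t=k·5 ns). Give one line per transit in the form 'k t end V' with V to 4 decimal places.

Γ_L=0.428571, Γ_S=-0.777778; launch V₁=1·200/225=0.888889
k=0 src: V=0.8889
k=1 load: inc=0.888889, refl=0.888889·0.428571=0.3810; V=0.000000+0.888889+0.380952=1.2698
k=2 src: inc=0.380952, refl=0.380952·-0.777778=-0.2963; V=0.888889+0.380952+-0.296296=0.9735
k=3 load: inc=-0.296296, refl=-0.296296·0.428571=-0.1270; V=1.269841+-0.296296+-0.126984=0.8466
k=4 src: inc=-0.126984, refl=-0.126984·-0.777778=0.0988; V=0.973545+-0.126984+0.098765=0.9453
k=5 load: inc=0.098765, refl=0.098765·0.428571=0.0423; V=0.846561+0.098765+0.042328=0.9877
k=6 src: inc=0.042328, refl=0.042328·-0.777778=-0.0329; V=0.945326+0.042328+-0.032922=0.9547
k=7 load: inc=-0.032922, refl=-0.032922·0.428571=-0.0141; V=0.987654+-0.032922+-0.014109=0.9406
k=8 src: inc=-0.014109, refl=-0.014109·-0.777778=0.0110; V=0.954733+-0.014109+0.010974=0.9516
k=9 load: inc=0.010974, refl=0.010974·0.428571=0.0047; V=0.940623+0.010974+0.004703=0.9563

0 0 source 0.8889
1 5 load 1.2698
2 10 source 0.9735
3 15 load 0.8466
4 20 source 0.9453
5 25 load 0.9877
6 30 source 0.9547
7 35 load 0.9406
8 40 source 0.9516
9 45 load 0.9563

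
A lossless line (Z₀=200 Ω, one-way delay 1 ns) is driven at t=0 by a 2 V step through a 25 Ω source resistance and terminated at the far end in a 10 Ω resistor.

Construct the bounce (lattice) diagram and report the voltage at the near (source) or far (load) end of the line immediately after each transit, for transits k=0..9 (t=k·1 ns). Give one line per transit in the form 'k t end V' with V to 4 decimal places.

0 0 source 1.7778
1 1 load 0.1693
2 2 source 1.4203
3 3 load 0.2885
4 4 source 1.1688
5 5 load 0.3723
6 6 source 0.9918
7 7 load 0.4313
8 8 source 0.8673
9 9 load 0.4728

Γ_L=-0.904762, Γ_S=-0.777778; launch V₁=2·200/225=1.777778
k=0 src: V=1.7778
k=1 load: inc=1.777778, refl=1.777778·-0.904762=-1.6085; V=0.000000+1.777778+-1.608466=0.1693
k=2 src: inc=-1.608466, refl=-1.608466·-0.777778=1.2510; V=1.777778+-1.608466+1.251029=1.4203
k=3 load: inc=1.251029, refl=1.251029·-0.904762=-1.1319; V=0.169312+1.251029+-1.131883=0.2885
k=4 src: inc=-1.131883, refl=-1.131883·-0.777778=0.8804; V=1.420341+-1.131883+0.880354=1.1688
k=5 load: inc=0.880354, refl=0.880354·-0.904762=-0.7965; V=0.288458+0.880354+-0.796510=0.3723
k=6 src: inc=-0.796510, refl=-0.796510·-0.777778=0.6195; V=1.168811+-0.796510+0.619508=0.9918
k=7 load: inc=0.619508, refl=0.619508·-0.904762=-0.5605; V=0.372301+0.619508+-0.560507=0.4313
k=8 src: inc=-0.560507, refl=-0.560507·-0.777778=0.4360; V=0.991809+-0.560507+0.435950=0.8673
k=9 load: inc=0.435950, refl=0.435950·-0.904762=-0.3944; V=0.431302+0.435950+-0.394431=0.4728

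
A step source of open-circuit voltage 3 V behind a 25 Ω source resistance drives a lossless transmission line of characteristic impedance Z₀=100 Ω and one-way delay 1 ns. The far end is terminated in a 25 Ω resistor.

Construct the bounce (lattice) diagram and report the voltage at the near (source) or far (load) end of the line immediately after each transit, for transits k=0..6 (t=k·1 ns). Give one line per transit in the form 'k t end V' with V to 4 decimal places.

Γ_L=-0.600000, Γ_S=-0.600000; launch V₁=3·100/125=2.400000
k=0 src: V=2.4000
k=1 load: inc=2.400000, refl=2.400000·-0.600000=-1.4400; V=0.000000+2.400000+-1.440000=0.9600
k=2 src: inc=-1.440000, refl=-1.440000·-0.600000=0.8640; V=2.400000+-1.440000+0.864000=1.8240
k=3 load: inc=0.864000, refl=0.864000·-0.600000=-0.5184; V=0.960000+0.864000+-0.518400=1.3056
k=4 src: inc=-0.518400, refl=-0.518400·-0.600000=0.3110; V=1.824000+-0.518400+0.311040=1.6166
k=5 load: inc=0.311040, refl=0.311040·-0.600000=-0.1866; V=1.305600+0.311040+-0.186624=1.4300
k=6 src: inc=-0.186624, refl=-0.186624·-0.600000=0.1120; V=1.616640+-0.186624+0.111974=1.5420

0 0 source 2.4000
1 1 load 0.9600
2 2 source 1.8240
3 3 load 1.3056
4 4 source 1.6166
5 5 load 1.4300
6 6 source 1.5420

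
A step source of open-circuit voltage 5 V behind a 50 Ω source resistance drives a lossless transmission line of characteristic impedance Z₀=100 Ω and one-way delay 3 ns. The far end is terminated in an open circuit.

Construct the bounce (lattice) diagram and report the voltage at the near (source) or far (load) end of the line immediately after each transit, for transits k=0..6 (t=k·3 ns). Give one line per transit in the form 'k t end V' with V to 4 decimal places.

0 0 source 3.3333
1 3 load 6.6667
2 6 source 5.5556
3 9 load 4.4444
4 12 source 4.8148
5 15 load 5.1852
6 18 source 5.0617

Γ_L=1.000000, Γ_S=-0.333333; launch V₁=5·100/150=3.333333
k=0 src: V=3.3333
k=1 load: inc=3.333333, refl=3.333333·1.000000=3.3333; V=0.000000+3.333333+3.333333=6.6667
k=2 src: inc=3.333333, refl=3.333333·-0.333333=-1.1111; V=3.333333+3.333333+-1.111111=5.5556
k=3 load: inc=-1.111111, refl=-1.111111·1.000000=-1.1111; V=6.666667+-1.111111+-1.111111=4.4444
k=4 src: inc=-1.111111, refl=-1.111111·-0.333333=0.3704; V=5.555556+-1.111111+0.370370=4.8148
k=5 load: inc=0.370370, refl=0.370370·1.000000=0.3704; V=4.444444+0.370370+0.370370=5.1852
k=6 src: inc=0.370370, refl=0.370370·-0.333333=-0.1235; V=4.814815+0.370370+-0.123457=5.0617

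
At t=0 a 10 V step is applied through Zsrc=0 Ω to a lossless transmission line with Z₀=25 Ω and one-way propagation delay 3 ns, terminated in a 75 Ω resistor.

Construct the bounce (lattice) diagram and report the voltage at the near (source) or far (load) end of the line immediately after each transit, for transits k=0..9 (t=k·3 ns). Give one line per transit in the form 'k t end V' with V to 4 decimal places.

0 0 source 10.0000
1 3 load 15.0000
2 6 source 10.0000
3 9 load 7.5000
4 12 source 10.0000
5 15 load 11.2500
6 18 source 10.0000
7 21 load 9.3750
8 24 source 10.0000
9 27 load 10.3125

Γ_L=0.500000, Γ_S=-1.000000; launch V₁=10·25/25=10.000000
k=0 src: V=10.0000
k=1 load: inc=10.000000, refl=10.000000·0.500000=5.0000; V=0.000000+10.000000+5.000000=15.0000
k=2 src: inc=5.000000, refl=5.000000·-1.000000=-5.0000; V=10.000000+5.000000+-5.000000=10.0000
k=3 load: inc=-5.000000, refl=-5.000000·0.500000=-2.5000; V=15.000000+-5.000000+-2.500000=7.5000
k=4 src: inc=-2.500000, refl=-2.500000·-1.000000=2.5000; V=10.000000+-2.500000+2.500000=10.0000
k=5 load: inc=2.500000, refl=2.500000·0.500000=1.2500; V=7.500000+2.500000+1.250000=11.2500
k=6 src: inc=1.250000, refl=1.250000·-1.000000=-1.2500; V=10.000000+1.250000+-1.250000=10.0000
k=7 load: inc=-1.250000, refl=-1.250000·0.500000=-0.6250; V=11.250000+-1.250000+-0.625000=9.3750
k=8 src: inc=-0.625000, refl=-0.625000·-1.000000=0.6250; V=10.000000+-0.625000+0.625000=10.0000
k=9 load: inc=0.625000, refl=0.625000·0.500000=0.3125; V=9.375000+0.625000+0.312500=10.3125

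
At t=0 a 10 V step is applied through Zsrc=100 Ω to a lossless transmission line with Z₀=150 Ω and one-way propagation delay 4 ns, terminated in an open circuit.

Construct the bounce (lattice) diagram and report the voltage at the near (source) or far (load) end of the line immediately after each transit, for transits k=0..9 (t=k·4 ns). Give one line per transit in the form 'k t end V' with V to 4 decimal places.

Γ_L=1.000000, Γ_S=-0.200000; launch V₁=10·150/250=6.000000
k=0 src: V=6.0000
k=1 load: inc=6.000000, refl=6.000000·1.000000=6.0000; V=0.000000+6.000000+6.000000=12.0000
k=2 src: inc=6.000000, refl=6.000000·-0.200000=-1.2000; V=6.000000+6.000000+-1.200000=10.8000
k=3 load: inc=-1.200000, refl=-1.200000·1.000000=-1.2000; V=12.000000+-1.200000+-1.200000=9.6000
k=4 src: inc=-1.200000, refl=-1.200000·-0.200000=0.2400; V=10.800000+-1.200000+0.240000=9.8400
k=5 load: inc=0.240000, refl=0.240000·1.000000=0.2400; V=9.600000+0.240000+0.240000=10.0800
k=6 src: inc=0.240000, refl=0.240000·-0.200000=-0.0480; V=9.840000+0.240000+-0.048000=10.0320
k=7 load: inc=-0.048000, refl=-0.048000·1.000000=-0.0480; V=10.080000+-0.048000+-0.048000=9.9840
k=8 src: inc=-0.048000, refl=-0.048000·-0.200000=0.0096; V=10.032000+-0.048000+0.009600=9.9936
k=9 load: inc=0.009600, refl=0.009600·1.000000=0.0096; V=9.984000+0.009600+0.009600=10.0032

0 0 source 6.0000
1 4 load 12.0000
2 8 source 10.8000
3 12 load 9.6000
4 16 source 9.8400
5 20 load 10.0800
6 24 source 10.0320
7 28 load 9.9840
8 32 source 9.9936
9 36 load 10.0032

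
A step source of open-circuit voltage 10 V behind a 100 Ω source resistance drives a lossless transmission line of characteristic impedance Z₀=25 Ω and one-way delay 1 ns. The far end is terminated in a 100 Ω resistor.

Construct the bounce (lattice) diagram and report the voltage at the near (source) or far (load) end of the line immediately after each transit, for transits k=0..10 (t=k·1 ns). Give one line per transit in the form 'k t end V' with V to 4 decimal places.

0 0 source 2.0000
1 1 load 3.2000
2 2 source 3.9200
3 3 load 4.3520
4 4 source 4.6112
5 5 load 4.7667
6 6 source 4.8600
7 7 load 4.9160
8 8 source 4.9496
9 9 load 4.9698
10 10 source 4.9819

Γ_L=0.600000, Γ_S=0.600000; launch V₁=10·25/125=2.000000
k=0 src: V=2.0000
k=1 load: inc=2.000000, refl=2.000000·0.600000=1.2000; V=0.000000+2.000000+1.200000=3.2000
k=2 src: inc=1.200000, refl=1.200000·0.600000=0.7200; V=2.000000+1.200000+0.720000=3.9200
k=3 load: inc=0.720000, refl=0.720000·0.600000=0.4320; V=3.200000+0.720000+0.432000=4.3520
k=4 src: inc=0.432000, refl=0.432000·0.600000=0.2592; V=3.920000+0.432000+0.259200=4.6112
k=5 load: inc=0.259200, refl=0.259200·0.600000=0.1555; V=4.352000+0.259200+0.155520=4.7667
k=6 src: inc=0.155520, refl=0.155520·0.600000=0.0933; V=4.611200+0.155520+0.093312=4.8600
k=7 load: inc=0.093312, refl=0.093312·0.600000=0.0560; V=4.766720+0.093312+0.055987=4.9160
k=8 src: inc=0.055987, refl=0.055987·0.600000=0.0336; V=4.860032+0.055987+0.033592=4.9496
k=9 load: inc=0.033592, refl=0.033592·0.600000=0.0202; V=4.916019+0.033592+0.020155=4.9698
k=10 src: inc=0.020155, refl=0.020155·0.600000=0.0121; V=4.949612+0.020155+0.012093=4.9819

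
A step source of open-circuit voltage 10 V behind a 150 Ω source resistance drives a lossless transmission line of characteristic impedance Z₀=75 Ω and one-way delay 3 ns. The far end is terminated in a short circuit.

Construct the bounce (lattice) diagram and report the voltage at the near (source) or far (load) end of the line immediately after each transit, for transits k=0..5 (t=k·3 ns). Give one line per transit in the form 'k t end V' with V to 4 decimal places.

Γ_L=-1.000000, Γ_S=0.333333; launch V₁=10·75/225=3.333333
k=0 src: V=3.3333
k=1 load: inc=3.333333, refl=3.333333·-1.000000=-3.3333; V=0.000000+3.333333+-3.333333=0.0000
k=2 src: inc=-3.333333, refl=-3.333333·0.333333=-1.1111; V=3.333333+-3.333333+-1.111111=-1.1111
k=3 load: inc=-1.111111, refl=-1.111111·-1.000000=1.1111; V=0.000000+-1.111111+1.111111=0.0000
k=4 src: inc=1.111111, refl=1.111111·0.333333=0.3704; V=-1.111111+1.111111+0.370370=0.3704
k=5 load: inc=0.370370, refl=0.370370·-1.000000=-0.3704; V=0.000000+0.370370+-0.370370=0.0000

0 0 source 3.3333
1 3 load 0.0000
2 6 source -1.1111
3 9 load 0.0000
4 12 source 0.3704
5 15 load 0.0000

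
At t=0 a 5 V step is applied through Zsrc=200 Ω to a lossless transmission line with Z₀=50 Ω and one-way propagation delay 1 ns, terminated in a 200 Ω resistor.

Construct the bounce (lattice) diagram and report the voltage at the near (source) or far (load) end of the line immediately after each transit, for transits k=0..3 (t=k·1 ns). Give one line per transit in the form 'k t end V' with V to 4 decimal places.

Γ_L=0.600000, Γ_S=0.600000; launch V₁=5·50/250=1.000000
k=0 src: V=1.0000
k=1 load: inc=1.000000, refl=1.000000·0.600000=0.6000; V=0.000000+1.000000+0.600000=1.6000
k=2 src: inc=0.600000, refl=0.600000·0.600000=0.3600; V=1.000000+0.600000+0.360000=1.9600
k=3 load: inc=0.360000, refl=0.360000·0.600000=0.2160; V=1.600000+0.360000+0.216000=2.1760

0 0 source 1.0000
1 1 load 1.6000
2 2 source 1.9600
3 3 load 2.1760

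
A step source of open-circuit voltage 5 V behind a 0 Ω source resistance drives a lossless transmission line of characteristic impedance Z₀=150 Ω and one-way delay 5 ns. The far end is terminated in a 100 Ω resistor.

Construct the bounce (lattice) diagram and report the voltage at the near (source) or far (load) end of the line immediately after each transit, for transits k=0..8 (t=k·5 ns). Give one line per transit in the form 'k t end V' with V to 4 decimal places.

Γ_L=-0.200000, Γ_S=-1.000000; launch V₁=5·150/150=5.000000
k=0 src: V=5.0000
k=1 load: inc=5.000000, refl=5.000000·-0.200000=-1.0000; V=0.000000+5.000000+-1.000000=4.0000
k=2 src: inc=-1.000000, refl=-1.000000·-1.000000=1.0000; V=5.000000+-1.000000+1.000000=5.0000
k=3 load: inc=1.000000, refl=1.000000·-0.200000=-0.2000; V=4.000000+1.000000+-0.200000=4.8000
k=4 src: inc=-0.200000, refl=-0.200000·-1.000000=0.2000; V=5.000000+-0.200000+0.200000=5.0000
k=5 load: inc=0.200000, refl=0.200000·-0.200000=-0.0400; V=4.800000+0.200000+-0.040000=4.9600
k=6 src: inc=-0.040000, refl=-0.040000·-1.000000=0.0400; V=5.000000+-0.040000+0.040000=5.0000
k=7 load: inc=0.040000, refl=0.040000·-0.200000=-0.0080; V=4.960000+0.040000+-0.008000=4.9920
k=8 src: inc=-0.008000, refl=-0.008000·-1.000000=0.0080; V=5.000000+-0.008000+0.008000=5.0000

0 0 source 5.0000
1 5 load 4.0000
2 10 source 5.0000
3 15 load 4.8000
4 20 source 5.0000
5 25 load 4.9600
6 30 source 5.0000
7 35 load 4.9920
8 40 source 5.0000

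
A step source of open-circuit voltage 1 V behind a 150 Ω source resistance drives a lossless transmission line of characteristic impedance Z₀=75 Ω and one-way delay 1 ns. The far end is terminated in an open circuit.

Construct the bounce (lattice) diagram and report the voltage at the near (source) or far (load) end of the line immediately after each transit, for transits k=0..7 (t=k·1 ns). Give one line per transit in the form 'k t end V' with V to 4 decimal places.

Γ_L=1.000000, Γ_S=0.333333; launch V₁=1·75/225=0.333333
k=0 src: V=0.3333
k=1 load: inc=0.333333, refl=0.333333·1.000000=0.3333; V=0.000000+0.333333+0.333333=0.6667
k=2 src: inc=0.333333, refl=0.333333·0.333333=0.1111; V=0.333333+0.333333+0.111111=0.7778
k=3 load: inc=0.111111, refl=0.111111·1.000000=0.1111; V=0.666667+0.111111+0.111111=0.8889
k=4 src: inc=0.111111, refl=0.111111·0.333333=0.0370; V=0.777778+0.111111+0.037037=0.9259
k=5 load: inc=0.037037, refl=0.037037·1.000000=0.0370; V=0.888889+0.037037+0.037037=0.9630
k=6 src: inc=0.037037, refl=0.037037·0.333333=0.0123; V=0.925926+0.037037+0.012346=0.9753
k=7 load: inc=0.012346, refl=0.012346·1.000000=0.0123; V=0.962963+0.012346+0.012346=0.9877

0 0 source 0.3333
1 1 load 0.6667
2 2 source 0.7778
3 3 load 0.8889
4 4 source 0.9259
5 5 load 0.9630
6 6 source 0.9753
7 7 load 0.9877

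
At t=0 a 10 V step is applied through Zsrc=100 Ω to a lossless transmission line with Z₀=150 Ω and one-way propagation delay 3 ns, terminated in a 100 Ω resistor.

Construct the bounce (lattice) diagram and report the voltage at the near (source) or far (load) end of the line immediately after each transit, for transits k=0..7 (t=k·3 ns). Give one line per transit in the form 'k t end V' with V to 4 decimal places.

0 0 source 6.0000
1 3 load 4.8000
2 6 source 5.0400
3 9 load 4.9920
4 12 source 5.0016
5 15 load 4.9997
6 18 source 5.0001
7 21 load 5.0000

Γ_L=-0.200000, Γ_S=-0.200000; launch V₁=10·150/250=6.000000
k=0 src: V=6.0000
k=1 load: inc=6.000000, refl=6.000000·-0.200000=-1.2000; V=0.000000+6.000000+-1.200000=4.8000
k=2 src: inc=-1.200000, refl=-1.200000·-0.200000=0.2400; V=6.000000+-1.200000+0.240000=5.0400
k=3 load: inc=0.240000, refl=0.240000·-0.200000=-0.0480; V=4.800000+0.240000+-0.048000=4.9920
k=4 src: inc=-0.048000, refl=-0.048000·-0.200000=0.0096; V=5.040000+-0.048000+0.009600=5.0016
k=5 load: inc=0.009600, refl=0.009600·-0.200000=-0.0019; V=4.992000+0.009600+-0.001920=4.9997
k=6 src: inc=-0.001920, refl=-0.001920·-0.200000=0.0004; V=5.001600+-0.001920+0.000384=5.0001
k=7 load: inc=0.000384, refl=0.000384·-0.200000=-0.0001; V=4.999680+0.000384+-0.000077=5.0000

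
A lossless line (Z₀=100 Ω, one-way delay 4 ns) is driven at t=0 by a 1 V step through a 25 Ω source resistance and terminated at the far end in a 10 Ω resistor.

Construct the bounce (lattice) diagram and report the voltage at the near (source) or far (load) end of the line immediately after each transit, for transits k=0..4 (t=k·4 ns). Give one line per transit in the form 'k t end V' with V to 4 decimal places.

Γ_L=-0.818182, Γ_S=-0.600000; launch V₁=1·100/125=0.800000
k=0 src: V=0.8000
k=1 load: inc=0.800000, refl=0.800000·-0.818182=-0.6545; V=0.000000+0.800000+-0.654545=0.1455
k=2 src: inc=-0.654545, refl=-0.654545·-0.600000=0.3927; V=0.800000+-0.654545+0.392727=0.5382
k=3 load: inc=0.392727, refl=0.392727·-0.818182=-0.3213; V=0.145455+0.392727+-0.321322=0.2169
k=4 src: inc=-0.321322, refl=-0.321322·-0.600000=0.1928; V=0.538182+-0.321322+0.192793=0.4097

0 0 source 0.8000
1 4 load 0.1455
2 8 source 0.5382
3 12 load 0.2169
4 16 source 0.4097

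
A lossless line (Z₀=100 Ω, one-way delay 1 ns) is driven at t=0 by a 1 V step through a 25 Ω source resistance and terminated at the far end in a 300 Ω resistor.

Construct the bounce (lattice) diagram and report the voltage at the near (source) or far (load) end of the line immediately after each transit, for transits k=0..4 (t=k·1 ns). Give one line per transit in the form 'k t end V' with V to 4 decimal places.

0 0 source 0.8000
1 1 load 1.2000
2 2 source 0.9600
3 3 load 0.8400
4 4 source 0.9120

Γ_L=0.500000, Γ_S=-0.600000; launch V₁=1·100/125=0.800000
k=0 src: V=0.8000
k=1 load: inc=0.800000, refl=0.800000·0.500000=0.4000; V=0.000000+0.800000+0.400000=1.2000
k=2 src: inc=0.400000, refl=0.400000·-0.600000=-0.2400; V=0.800000+0.400000+-0.240000=0.9600
k=3 load: inc=-0.240000, refl=-0.240000·0.500000=-0.1200; V=1.200000+-0.240000+-0.120000=0.8400
k=4 src: inc=-0.120000, refl=-0.120000·-0.600000=0.0720; V=0.960000+-0.120000+0.072000=0.9120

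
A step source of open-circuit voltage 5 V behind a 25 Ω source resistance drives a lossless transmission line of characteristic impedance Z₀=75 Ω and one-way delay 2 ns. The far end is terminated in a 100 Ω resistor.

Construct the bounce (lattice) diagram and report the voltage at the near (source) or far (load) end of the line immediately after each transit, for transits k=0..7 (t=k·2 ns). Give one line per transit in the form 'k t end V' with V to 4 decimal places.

0 0 source 3.7500
1 2 load 4.2857
2 4 source 4.0179
3 6 load 3.9796
4 8 source 3.9987
5 10 load 4.0015
6 12 source 4.0001
7 14 load 3.9999

Γ_L=0.142857, Γ_S=-0.500000; launch V₁=5·75/100=3.750000
k=0 src: V=3.7500
k=1 load: inc=3.750000, refl=3.750000·0.142857=0.5357; V=0.000000+3.750000+0.535714=4.2857
k=2 src: inc=0.535714, refl=0.535714·-0.500000=-0.2679; V=3.750000+0.535714+-0.267857=4.0179
k=3 load: inc=-0.267857, refl=-0.267857·0.142857=-0.0383; V=4.285714+-0.267857+-0.038265=3.9796
k=4 src: inc=-0.038265, refl=-0.038265·-0.500000=0.0191; V=4.017857+-0.038265+0.019133=3.9987
k=5 load: inc=0.019133, refl=0.019133·0.142857=0.0027; V=3.979592+0.019133+0.002733=4.0015
k=6 src: inc=0.002733, refl=0.002733·-0.500000=-0.0014; V=3.998724+0.002733+-0.001367=4.0001
k=7 load: inc=-0.001367, refl=-0.001367·0.142857=-0.0002; V=4.001458+-0.001367+-0.000195=3.9999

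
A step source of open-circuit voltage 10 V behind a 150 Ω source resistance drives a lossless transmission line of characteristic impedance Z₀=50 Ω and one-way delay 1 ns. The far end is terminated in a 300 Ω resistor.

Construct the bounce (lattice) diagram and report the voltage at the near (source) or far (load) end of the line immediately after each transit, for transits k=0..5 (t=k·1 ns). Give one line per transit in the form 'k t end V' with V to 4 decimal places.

0 0 source 2.5000
1 1 load 4.2857
2 2 source 5.1786
3 3 load 5.8163
4 4 source 6.1352
5 5 load 6.3630

Γ_L=0.714286, Γ_S=0.500000; launch V₁=10·50/200=2.500000
k=0 src: V=2.5000
k=1 load: inc=2.500000, refl=2.500000·0.714286=1.7857; V=0.000000+2.500000+1.785714=4.2857
k=2 src: inc=1.785714, refl=1.785714·0.500000=0.8929; V=2.500000+1.785714+0.892857=5.1786
k=3 load: inc=0.892857, refl=0.892857·0.714286=0.6378; V=4.285714+0.892857+0.637755=5.8163
k=4 src: inc=0.637755, refl=0.637755·0.500000=0.3189; V=5.178571+0.637755+0.318878=6.1352
k=5 load: inc=0.318878, refl=0.318878·0.714286=0.2278; V=5.816327+0.318878+0.227770=6.3630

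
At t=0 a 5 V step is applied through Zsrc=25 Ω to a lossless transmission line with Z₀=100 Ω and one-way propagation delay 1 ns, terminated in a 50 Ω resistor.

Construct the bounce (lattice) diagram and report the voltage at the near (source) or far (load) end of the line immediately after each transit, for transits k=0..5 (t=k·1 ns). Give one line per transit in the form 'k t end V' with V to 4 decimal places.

Γ_L=-0.333333, Γ_S=-0.600000; launch V₁=5·100/125=4.000000
k=0 src: V=4.0000
k=1 load: inc=4.000000, refl=4.000000·-0.333333=-1.3333; V=0.000000+4.000000+-1.333333=2.6667
k=2 src: inc=-1.333333, refl=-1.333333·-0.600000=0.8000; V=4.000000+-1.333333+0.800000=3.4667
k=3 load: inc=0.800000, refl=0.800000·-0.333333=-0.2667; V=2.666667+0.800000+-0.266667=3.2000
k=4 src: inc=-0.266667, refl=-0.266667·-0.600000=0.1600; V=3.466667+-0.266667+0.160000=3.3600
k=5 load: inc=0.160000, refl=0.160000·-0.333333=-0.0533; V=3.200000+0.160000+-0.053333=3.3067

0 0 source 4.0000
1 1 load 2.6667
2 2 source 3.4667
3 3 load 3.2000
4 4 source 3.3600
5 5 load 3.3067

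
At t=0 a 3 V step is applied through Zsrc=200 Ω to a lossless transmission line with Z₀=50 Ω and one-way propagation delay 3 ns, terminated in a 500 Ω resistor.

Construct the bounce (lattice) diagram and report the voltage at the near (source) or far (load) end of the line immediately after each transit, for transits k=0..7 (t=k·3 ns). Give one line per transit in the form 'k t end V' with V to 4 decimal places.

0 0 source 0.6000
1 3 load 1.0909
2 6 source 1.3855
3 9 load 1.6264
4 12 source 1.7710
5 15 load 1.8893
6 18 source 1.9603
7 21 load 2.0184

Γ_L=0.818182, Γ_S=0.600000; launch V₁=3·50/250=0.600000
k=0 src: V=0.6000
k=1 load: inc=0.600000, refl=0.600000·0.818182=0.4909; V=0.000000+0.600000+0.490909=1.0909
k=2 src: inc=0.490909, refl=0.490909·0.600000=0.2945; V=0.600000+0.490909+0.294545=1.3855
k=3 load: inc=0.294545, refl=0.294545·0.818182=0.2410; V=1.090909+0.294545+0.240992=1.6264
k=4 src: inc=0.240992, refl=0.240992·0.600000=0.1446; V=1.385455+0.240992+0.144595=1.7710
k=5 load: inc=0.144595, refl=0.144595·0.818182=0.1183; V=1.626446+0.144595+0.118305=1.8893
k=6 src: inc=0.118305, refl=0.118305·0.600000=0.0710; V=1.771041+0.118305+0.070983=1.9603
k=7 load: inc=0.070983, refl=0.070983·0.818182=0.0581; V=1.889346+0.070983+0.058077=2.0184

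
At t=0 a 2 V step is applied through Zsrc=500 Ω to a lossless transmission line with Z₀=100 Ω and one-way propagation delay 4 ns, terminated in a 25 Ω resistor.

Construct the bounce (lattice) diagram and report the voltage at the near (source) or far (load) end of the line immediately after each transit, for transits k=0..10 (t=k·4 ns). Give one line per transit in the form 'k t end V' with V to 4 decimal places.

Γ_L=-0.600000, Γ_S=0.666667; launch V₁=2·100/600=0.333333
k=0 src: V=0.3333
k=1 load: inc=0.333333, refl=0.333333·-0.600000=-0.2000; V=0.000000+0.333333+-0.200000=0.1333
k=2 src: inc=-0.200000, refl=-0.200000·0.666667=-0.1333; V=0.333333+-0.200000+-0.133333=0.0000
k=3 load: inc=-0.133333, refl=-0.133333·-0.600000=0.0800; V=0.133333+-0.133333+0.080000=0.0800
k=4 src: inc=0.080000, refl=0.080000·0.666667=0.0533; V=0.000000+0.080000+0.053333=0.1333
k=5 load: inc=0.053333, refl=0.053333·-0.600000=-0.0320; V=0.080000+0.053333+-0.032000=0.1013
k=6 src: inc=-0.032000, refl=-0.032000·0.666667=-0.0213; V=0.133333+-0.032000+-0.021333=0.0800
k=7 load: inc=-0.021333, refl=-0.021333·-0.600000=0.0128; V=0.101333+-0.021333+0.012800=0.0928
k=8 src: inc=0.012800, refl=0.012800·0.666667=0.0085; V=0.080000+0.012800+0.008533=0.1013
k=9 load: inc=0.008533, refl=0.008533·-0.600000=-0.0051; V=0.092800+0.008533+-0.005120=0.0962
k=10 src: inc=-0.005120, refl=-0.005120·0.666667=-0.0034; V=0.101333+-0.005120+-0.003413=0.0928

0 0 source 0.3333
1 4 load 0.1333
2 8 source 0.0000
3 12 load 0.0800
4 16 source 0.1333
5 20 load 0.1013
6 24 source 0.0800
7 28 load 0.0928
8 32 source 0.1013
9 36 load 0.0962
10 40 source 0.0928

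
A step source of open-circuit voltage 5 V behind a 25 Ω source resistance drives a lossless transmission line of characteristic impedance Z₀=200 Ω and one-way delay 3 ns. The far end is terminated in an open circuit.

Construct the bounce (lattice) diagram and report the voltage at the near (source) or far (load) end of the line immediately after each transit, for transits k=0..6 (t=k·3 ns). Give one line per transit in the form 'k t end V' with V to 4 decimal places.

0 0 source 4.4444
1 3 load 8.8889
2 6 source 5.4321
3 9 load 1.9753
4 12 source 4.6639
5 15 load 7.3525
6 18 source 5.2614

Γ_L=1.000000, Γ_S=-0.777778; launch V₁=5·200/225=4.444444
k=0 src: V=4.4444
k=1 load: inc=4.444444, refl=4.444444·1.000000=4.4444; V=0.000000+4.444444+4.444444=8.8889
k=2 src: inc=4.444444, refl=4.444444·-0.777778=-3.4568; V=4.444444+4.444444+-3.456790=5.4321
k=3 load: inc=-3.456790, refl=-3.456790·1.000000=-3.4568; V=8.888889+-3.456790+-3.456790=1.9753
k=4 src: inc=-3.456790, refl=-3.456790·-0.777778=2.6886; V=5.432099+-3.456790+2.688615=4.6639
k=5 load: inc=2.688615, refl=2.688615·1.000000=2.6886; V=1.975309+2.688615+2.688615=7.3525
k=6 src: inc=2.688615, refl=2.688615·-0.777778=-2.0911; V=4.663923+2.688615+-2.091145=5.2614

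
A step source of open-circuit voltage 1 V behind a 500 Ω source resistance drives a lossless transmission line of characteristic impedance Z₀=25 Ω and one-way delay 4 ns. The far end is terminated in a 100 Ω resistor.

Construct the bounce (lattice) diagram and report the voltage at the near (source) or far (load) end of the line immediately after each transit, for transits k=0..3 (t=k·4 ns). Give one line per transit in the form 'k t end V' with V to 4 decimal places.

0 0 source 0.0476
1 4 load 0.0762
2 8 source 0.1020
3 12 load 0.1176

Γ_L=0.600000, Γ_S=0.904762; launch V₁=1·25/525=0.047619
k=0 src: V=0.0476
k=1 load: inc=0.047619, refl=0.047619·0.600000=0.0286; V=0.000000+0.047619+0.028571=0.0762
k=2 src: inc=0.028571, refl=0.028571·0.904762=0.0259; V=0.047619+0.028571+0.025850=0.1020
k=3 load: inc=0.025850, refl=0.025850·0.600000=0.0155; V=0.076190+0.025850+0.015510=0.1176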